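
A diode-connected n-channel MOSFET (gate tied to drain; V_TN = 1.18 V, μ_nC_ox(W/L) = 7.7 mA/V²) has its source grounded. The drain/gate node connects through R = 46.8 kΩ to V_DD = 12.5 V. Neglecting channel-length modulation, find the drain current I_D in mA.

I_D = 0.237 mA

With gate tied to drain, V_GS = V_DS ≥ V_GS − V_TN, so the device is in saturation.
KCL at the drain: ½ k_n (V_GS − V_TN)² = (V_DD − V_GS)/R.
Let x = V_GS − 1.18. Then 180 x² + x − 11.32 = 0, giving x = 0.248 V (positive root), so V_GS = 1.43 V.
I_D = (V_DD − V_GS)/R = (12.5 − 1.43) / 46.8 = 0.237 mA.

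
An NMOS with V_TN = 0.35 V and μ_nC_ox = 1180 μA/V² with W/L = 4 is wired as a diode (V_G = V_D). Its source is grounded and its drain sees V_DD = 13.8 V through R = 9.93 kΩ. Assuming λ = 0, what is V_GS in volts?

With gate tied to drain, V_GS = V_DS ≥ V_GS − V_TN, so the device is in saturation.
k_n = μ_nC_ox · (W/L) = 4.72 mA/V².
KCL at the drain: ½ k_n (V_GS − V_TN)² = (V_DD − V_GS)/R.
Let x = V_GS − 0.35. Then 23.4 x² + x − 13.45 = 0, giving x = 0.737 V (positive root), so V_GS = 1.09 V.
I_D = (V_DD − V_GS)/R = (13.8 − 1.09) / 9.93 = 1.28 mA.

V_GS = 1.09 V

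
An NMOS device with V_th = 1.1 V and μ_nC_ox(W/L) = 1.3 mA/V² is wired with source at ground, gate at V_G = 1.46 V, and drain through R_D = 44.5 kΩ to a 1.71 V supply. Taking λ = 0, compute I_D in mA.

I_D = 0.0364 mA

V_GS = V_G = 1.46 V, so V_ov = 1.46 − 1.1 = 0.36 V.
Assume saturation: I_D = ½ k_n V_ov² = 0.5 × 1.3 × 0.36² = 0.0842 mA, giving V_DS = V_DD − I_D R_D = 1.71 − 0.0842 × 44.5 = -2.04 V.
But -2.04 V < V_ov = 0.36 V, so the device is actually in triode.
In triode I_D = k_n[V_ov V_DS − ½ V_DS²] and I_D = (V_DD − V_DS)/R_D. Equating: 28.9 V_DS² − 21.83 V_DS + 1.71 = 0, giving V_DS = 0.0888 V (the root below V_ov).
I_D = (1.71 − 0.0888) / 44.5 = 0.0364 mA.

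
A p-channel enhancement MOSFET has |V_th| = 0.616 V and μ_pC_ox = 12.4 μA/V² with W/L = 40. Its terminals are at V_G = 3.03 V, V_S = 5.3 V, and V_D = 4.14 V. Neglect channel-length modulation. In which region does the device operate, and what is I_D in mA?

Triode; I_D = 0.618 mA

V_SG = V_S − V_G = 5.3 − 3.03 = 2.27 V; V_SD = V_S − V_D = 5.3 − 4.14 = 1.16 V.
k_p = μ_pC_ox · (W/L) = 0.496 mA/V².
V_ov = V_SG − |V_th| = 2.27 − 0.616 = 1.65 V.
Since V_SD = 1.16 V < V_ov = 1.65 V, the device is in the triode region.
I_D = k_p [V_ov · V_SD − ½ V_SD²] = 0.496 × [1.65 × 1.16 − 0.5 × 1.16²] = 0.618 mA.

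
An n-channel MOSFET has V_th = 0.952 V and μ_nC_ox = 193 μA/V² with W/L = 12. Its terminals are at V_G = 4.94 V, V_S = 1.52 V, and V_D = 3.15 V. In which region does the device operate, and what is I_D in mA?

Triode; I_D = 6.24 mA

V_GS = V_G − V_S = 4.94 − 1.52 = 3.42 V; V_DS = V_D − V_S = 3.15 − 1.52 = 1.63 V.
k_n = μ_nC_ox · (W/L) = 2.316 mA/V².
V_ov = V_GS − V_th = 3.42 − 0.952 = 2.47 V.
Since V_DS = 1.63 V < V_ov = 2.47 V, the device is in the triode region.
I_D = k_n [V_ov · V_DS − ½ V_DS²] = 2.316 × [2.47 × 1.63 − 0.5 × 1.63²] = 6.24 mA.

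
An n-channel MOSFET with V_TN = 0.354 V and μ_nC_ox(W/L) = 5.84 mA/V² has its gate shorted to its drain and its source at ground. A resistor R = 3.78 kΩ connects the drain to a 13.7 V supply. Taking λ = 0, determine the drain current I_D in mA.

With gate tied to drain, V_GS = V_DS ≥ V_GS − V_TN, so the device is in saturation.
KCL at the drain: ½ k_n (V_GS − V_TN)² = (V_DD − V_GS)/R.
Let x = V_GS − 0.354. Then 11 x² + x − 13.35 = 0, giving x = 1.06 V (positive root), so V_GS = 1.41 V.
I_D = (V_DD − V_GS)/R = (13.7 − 1.41) / 3.78 = 3.25 mA.

I_D = 3.25 mA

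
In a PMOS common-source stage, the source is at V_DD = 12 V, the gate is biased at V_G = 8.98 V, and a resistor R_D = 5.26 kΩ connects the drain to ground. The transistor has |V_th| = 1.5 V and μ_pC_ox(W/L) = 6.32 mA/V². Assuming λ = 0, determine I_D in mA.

V_SG = V_DD − V_G = 12 − 8.98 = 3.02 V, so V_ov = 3.02 − 1.5 = 1.52 V.
Assume saturation: I_D = ½ k_p V_ov² = 0.5 × 6.32 × 1.52² = 7.3 mA, giving V_SD = V_DD − I_D R_D = 12 − 7.3 × 5.26 = -26.4 V.
But -26.4 V < V_ov = 1.52 V, so the device is actually in triode.
In triode I_D = k_p[V_ov V_SD − ½ V_SD²] and I_D = (V_DD − V_SD)/R_D. Equating: 16.6 V_SD² − 51.53 V_SD + 12 = 0, giving V_SD = 0.254 V (the root below V_ov).
I_D = (12 − 0.254) / 5.26 = 2.23 mA.

I_D = 2.23 mA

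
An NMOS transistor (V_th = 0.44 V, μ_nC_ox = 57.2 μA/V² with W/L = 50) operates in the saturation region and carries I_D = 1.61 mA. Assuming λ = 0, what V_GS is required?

k_n = μ_nC_ox · (W/L) = 2.86 mA/V².
In saturation I_D = ½ k_n (V_GS − V_th)², so V_GS − V_th = √(2 I_D / k_n) = √(2 × 1.61 / 2.86) = 1.06 V.
V_GS = 0.44 + 1.06 = 1.5 V.

V_GS = 1.50 V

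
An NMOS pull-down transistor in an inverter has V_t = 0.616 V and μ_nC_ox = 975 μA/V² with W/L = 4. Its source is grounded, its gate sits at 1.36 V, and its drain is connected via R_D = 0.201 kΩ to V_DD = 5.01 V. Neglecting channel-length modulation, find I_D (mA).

V_GS = V_G = 1.36 V, so V_ov = 1.36 − 0.616 = 0.744 V.
k_n = μ_nC_ox · (W/L) = 3.9 mA/V².
Assume saturation: I_D = ½ k_n V_ov² = 0.5 × 3.9 × 0.744² = 1.08 mA, giving V_DS = V_DD − I_D R_D = 5.01 − 1.08 × 0.201 = 4.79 V.
V_DS = 4.79 V ≥ V_ov = 0.744 V, confirming saturation.

I_D = 1.08 mA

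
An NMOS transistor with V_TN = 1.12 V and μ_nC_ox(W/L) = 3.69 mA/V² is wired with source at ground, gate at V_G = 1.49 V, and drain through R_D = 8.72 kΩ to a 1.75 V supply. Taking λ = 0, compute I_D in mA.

I_D = 0.181 mA

V_GS = V_G = 1.49 V, so V_ov = 1.49 − 1.12 = 0.37 V.
Assume saturation: I_D = ½ k_n V_ov² = 0.5 × 3.69 × 0.37² = 0.253 mA, giving V_DS = V_DD − I_D R_D = 1.75 − 0.253 × 8.72 = -0.453 V.
But -0.453 V < V_ov = 0.37 V, so the device is actually in triode.
In triode I_D = k_n[V_ov V_DS − ½ V_DS²] and I_D = (V_DD − V_DS)/R_D. Equating: 16.1 V_DS² − 12.91 V_DS + 1.75 = 0, giving V_DS = 0.173 V (the root below V_ov).
I_D = (1.75 − 0.173) / 8.72 = 0.181 mA.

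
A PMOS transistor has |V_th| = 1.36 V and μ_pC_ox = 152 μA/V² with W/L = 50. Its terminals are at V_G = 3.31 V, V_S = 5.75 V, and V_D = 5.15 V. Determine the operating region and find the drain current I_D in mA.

Triode; I_D = 3.56 mA

V_SG = V_S − V_G = 5.75 − 3.31 = 2.44 V; V_SD = V_S − V_D = 5.75 − 5.15 = 0.6 V.
k_p = μ_pC_ox · (W/L) = 7.6 mA/V².
V_ov = V_SG − |V_th| = 2.44 − 1.36 = 1.08 V.
Since V_SD = 0.6 V < V_ov = 1.08 V, the device is in the triode region.
I_D = k_p [V_ov · V_SD − ½ V_SD²] = 7.6 × [1.08 × 0.6 − 0.5 × 0.6²] = 3.56 mA.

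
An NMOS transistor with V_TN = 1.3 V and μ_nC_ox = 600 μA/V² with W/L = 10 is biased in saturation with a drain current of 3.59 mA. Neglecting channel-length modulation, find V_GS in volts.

k_n = μ_nC_ox · (W/L) = 6 mA/V².
In saturation I_D = ½ k_n (V_GS − V_TN)², so V_GS − V_TN = √(2 I_D / k_n) = √(2 × 3.59 / 6) = 1.09 V.
V_GS = 1.3 + 1.09 = 2.39 V.

V_GS = 2.39 V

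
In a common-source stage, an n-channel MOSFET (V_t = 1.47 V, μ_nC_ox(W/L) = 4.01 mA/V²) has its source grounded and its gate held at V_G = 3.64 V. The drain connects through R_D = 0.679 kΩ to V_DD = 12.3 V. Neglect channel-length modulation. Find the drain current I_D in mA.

I_D = 9.44 mA

V_GS = V_G = 3.64 V, so V_ov = 3.64 − 1.47 = 2.17 V.
Assume saturation: I_D = ½ k_n V_ov² = 0.5 × 4.01 × 2.17² = 9.44 mA, giving V_DS = V_DD − I_D R_D = 12.3 − 9.44 × 0.679 = 5.89 V.
V_DS = 5.89 V ≥ V_ov = 2.17 V, confirming saturation.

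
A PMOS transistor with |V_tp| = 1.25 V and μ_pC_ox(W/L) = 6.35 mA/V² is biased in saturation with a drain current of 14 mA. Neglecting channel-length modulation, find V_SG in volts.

V_SG = 3.35 V

In saturation I_D = ½ k_p (V_SG − |V_tp|)², so V_SG − |V_tp| = √(2 I_D / k_p) = √(2 × 14 / 6.35) = 2.1 V.
V_SG = 1.25 + 2.1 = 3.35 V.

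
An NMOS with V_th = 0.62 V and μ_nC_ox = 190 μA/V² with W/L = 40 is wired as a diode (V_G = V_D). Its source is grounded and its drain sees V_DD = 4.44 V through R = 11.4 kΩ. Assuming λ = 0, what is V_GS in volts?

With gate tied to drain, V_GS = V_DS ≥ V_GS − V_th, so the device is in saturation.
k_n = μ_nC_ox · (W/L) = 7.6 mA/V².
KCL at the drain: ½ k_n (V_GS − V_th)² = (V_DD − V_GS)/R.
Let x = V_GS − 0.62. Then 43.3 x² + x − 3.82 = 0, giving x = 0.286 V (positive root), so V_GS = 0.906 V.
I_D = (V_DD − V_GS)/R = (4.44 − 0.906) / 11.4 = 0.31 mA.

V_GS = 0.906 V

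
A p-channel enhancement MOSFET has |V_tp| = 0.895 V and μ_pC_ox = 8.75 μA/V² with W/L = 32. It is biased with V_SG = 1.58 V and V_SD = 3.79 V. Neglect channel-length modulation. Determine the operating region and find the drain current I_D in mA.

Saturation; I_D = 0.0657 mA

k_p = μ_pC_ox · (W/L) = 0.28 mA/V².
V_ov = V_SG − |V_tp| = 1.58 − 0.895 = 0.685 V.
Since V_SD = 3.79 V ≥ V_ov = 0.685 V, the device is in saturation.
I_D = ½ k_p V_ov² = 0.5 × 0.28 × 0.685² = 0.0657 mA.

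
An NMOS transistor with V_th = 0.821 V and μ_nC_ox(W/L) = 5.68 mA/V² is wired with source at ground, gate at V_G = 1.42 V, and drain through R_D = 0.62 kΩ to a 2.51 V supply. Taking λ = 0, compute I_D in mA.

I_D = 1.02 mA

V_GS = V_G = 1.42 V, so V_ov = 1.42 − 0.821 = 0.599 V.
Assume saturation: I_D = ½ k_n V_ov² = 0.5 × 5.68 × 0.599² = 1.02 mA, giving V_DS = V_DD − I_D R_D = 2.51 − 1.02 × 0.62 = 1.88 V.
V_DS = 1.88 V ≥ V_ov = 0.599 V, confirming saturation.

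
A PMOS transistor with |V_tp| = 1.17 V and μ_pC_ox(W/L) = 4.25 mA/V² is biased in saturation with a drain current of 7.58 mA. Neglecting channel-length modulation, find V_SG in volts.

V_SG = 3.06 V

In saturation I_D = ½ k_p (V_SG − |V_tp|)², so V_SG − |V_tp| = √(2 I_D / k_p) = √(2 × 7.58 / 4.25) = 1.89 V.
V_SG = 1.17 + 1.89 = 3.06 V.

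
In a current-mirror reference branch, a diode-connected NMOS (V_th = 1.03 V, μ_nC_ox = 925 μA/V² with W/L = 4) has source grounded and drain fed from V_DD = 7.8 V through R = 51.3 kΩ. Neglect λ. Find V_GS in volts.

V_GS = 1.29 V

With gate tied to drain, V_GS = V_DS ≥ V_GS − V_th, so the device is in saturation.
k_n = μ_nC_ox · (W/L) = 3.7 mA/V².
KCL at the drain: ½ k_n (V_GS − V_th)² = (V_DD − V_GS)/R.
Let x = V_GS − 1.03. Then 94.9 x² + x − 6.77 = 0, giving x = 0.262 V (positive root), so V_GS = 1.29 V.
I_D = (V_DD − V_GS)/R = (7.8 − 1.29) / 51.3 = 0.127 mA.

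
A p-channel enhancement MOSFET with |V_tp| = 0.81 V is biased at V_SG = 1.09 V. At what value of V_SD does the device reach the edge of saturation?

The boundary between triode and saturation is V_SD = V_SG − |V_tp| = V_ov.
V_ov = 1.09 − 0.81 = 0.28 V.

V_SD,sat = 0.280 V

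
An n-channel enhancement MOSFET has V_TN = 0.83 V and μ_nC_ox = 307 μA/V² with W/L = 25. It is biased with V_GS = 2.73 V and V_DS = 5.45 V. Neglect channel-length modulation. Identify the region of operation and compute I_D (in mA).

Saturation; I_D = 13.9 mA

k_n = μ_nC_ox · (W/L) = 7.675 mA/V².
V_ov = V_GS − V_TN = 2.73 − 0.83 = 1.9 V.
Since V_DS = 5.45 V ≥ V_ov = 1.9 V, the device is in saturation.
I_D = ½ k_n V_ov² = 0.5 × 7.675 × 1.9² = 13.9 mA.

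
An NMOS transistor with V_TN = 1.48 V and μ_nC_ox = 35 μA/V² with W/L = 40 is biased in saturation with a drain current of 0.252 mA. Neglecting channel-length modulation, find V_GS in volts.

k_n = μ_nC_ox · (W/L) = 1.4 mA/V².
In saturation I_D = ½ k_n (V_GS − V_TN)², so V_GS − V_TN = √(2 I_D / k_n) = √(2 × 0.252 / 1.4) = 0.6 V.
V_GS = 1.48 + 0.6 = 2.08 V.

V_GS = 2.08 V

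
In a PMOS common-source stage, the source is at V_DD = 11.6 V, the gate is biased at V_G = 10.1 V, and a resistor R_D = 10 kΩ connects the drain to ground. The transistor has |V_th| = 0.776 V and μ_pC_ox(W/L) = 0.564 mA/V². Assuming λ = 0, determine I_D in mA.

V_SG = V_DD − V_G = 11.6 − 10.1 = 1.5 V, so V_ov = 1.5 − 0.776 = 0.724 V.
Assume saturation: I_D = ½ k_p V_ov² = 0.5 × 0.564 × 0.724² = 0.148 mA, giving V_SD = V_DD − I_D R_D = 11.6 − 0.148 × 10 = 10.1 V.
V_SD = 10.1 V ≥ V_ov = 0.724 V, confirming saturation.

I_D = 0.148 mA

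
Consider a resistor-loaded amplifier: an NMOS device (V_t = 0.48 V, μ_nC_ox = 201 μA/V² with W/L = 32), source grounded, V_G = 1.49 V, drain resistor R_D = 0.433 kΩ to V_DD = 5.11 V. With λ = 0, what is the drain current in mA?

V_GS = V_G = 1.49 V, so V_ov = 1.49 − 0.48 = 1.01 V.
k_n = μ_nC_ox · (W/L) = 6.432 mA/V².
Assume saturation: I_D = ½ k_n V_ov² = 0.5 × 6.432 × 1.01² = 3.28 mA, giving V_DS = V_DD − I_D R_D = 5.11 − 3.28 × 0.433 = 3.69 V.
V_DS = 3.69 V ≥ V_ov = 1.01 V, confirming saturation.

I_D = 3.28 mA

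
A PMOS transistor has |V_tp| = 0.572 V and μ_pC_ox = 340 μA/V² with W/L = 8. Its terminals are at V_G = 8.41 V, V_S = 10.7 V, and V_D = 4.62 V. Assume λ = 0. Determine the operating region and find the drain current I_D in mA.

V_SG = V_S − V_G = 10.7 − 8.41 = 2.29 V; V_SD = V_S − V_D = 10.7 − 4.62 = 6.08 V.
k_p = μ_pC_ox · (W/L) = 2.72 mA/V².
V_ov = V_SG − |V_tp| = 2.29 − 0.572 = 1.72 V.
Since V_SD = 6.08 V ≥ V_ov = 1.72 V, the device is in saturation.
I_D = ½ k_p V_ov² = 0.5 × 2.72 × 1.72² = 4.01 mA.

Saturation; I_D = 4.01 mA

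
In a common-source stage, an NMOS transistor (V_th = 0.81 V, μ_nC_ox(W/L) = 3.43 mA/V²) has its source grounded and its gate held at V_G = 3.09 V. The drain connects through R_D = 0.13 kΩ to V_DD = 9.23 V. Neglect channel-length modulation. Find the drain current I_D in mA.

V_GS = V_G = 3.09 V, so V_ov = 3.09 − 0.81 = 2.28 V.
Assume saturation: I_D = ½ k_n V_ov² = 0.5 × 3.43 × 2.28² = 8.92 mA, giving V_DS = V_DD − I_D R_D = 9.23 − 8.92 × 0.13 = 8.07 V.
V_DS = 8.07 V ≥ V_ov = 2.28 V, confirming saturation.

I_D = 8.92 mA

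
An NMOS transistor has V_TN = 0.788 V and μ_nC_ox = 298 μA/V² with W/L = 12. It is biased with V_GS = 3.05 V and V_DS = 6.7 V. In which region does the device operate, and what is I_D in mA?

Saturation; I_D = 9.15 mA

k_n = μ_nC_ox · (W/L) = 3.576 mA/V².
V_ov = V_GS − V_TN = 3.05 − 0.788 = 2.26 V.
Since V_DS = 6.7 V ≥ V_ov = 2.26 V, the device is in saturation.
I_D = ½ k_n V_ov² = 0.5 × 3.576 × 2.26² = 9.15 mA.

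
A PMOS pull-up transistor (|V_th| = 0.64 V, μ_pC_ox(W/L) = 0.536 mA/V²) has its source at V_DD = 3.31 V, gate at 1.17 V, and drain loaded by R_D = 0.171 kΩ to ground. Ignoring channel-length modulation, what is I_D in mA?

I_D = 0.603 mA

V_SG = V_DD − V_G = 3.31 − 1.17 = 2.14 V, so V_ov = 2.14 − 0.64 = 1.5 V.
Assume saturation: I_D = ½ k_p V_ov² = 0.5 × 0.536 × 1.5² = 0.603 mA, giving V_SD = V_DD − I_D R_D = 3.31 − 0.603 × 0.171 = 3.21 V.
V_SD = 3.21 V ≥ V_ov = 1.5 V, confirming saturation.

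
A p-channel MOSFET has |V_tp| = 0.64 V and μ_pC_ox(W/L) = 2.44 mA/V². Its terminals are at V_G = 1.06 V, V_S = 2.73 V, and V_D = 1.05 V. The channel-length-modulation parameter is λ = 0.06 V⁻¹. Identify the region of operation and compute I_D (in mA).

Saturation; I_D = 1.42 mA

V_SG = V_S − V_G = 2.73 − 1.06 = 1.67 V; V_SD = V_S − V_D = 2.73 − 1.05 = 1.68 V.
V_ov = V_SG − |V_tp| = 1.67 − 0.64 = 1.03 V.
Since V_SD = 1.68 V ≥ V_ov = 1.03 V, the device is in saturation.
I_D = ½ k_p V_ov² (1 + λ V_SD) = 0.5 × 2.44 × 1.03² × (1 + 0.06 × 1.68) = 1.42 mA.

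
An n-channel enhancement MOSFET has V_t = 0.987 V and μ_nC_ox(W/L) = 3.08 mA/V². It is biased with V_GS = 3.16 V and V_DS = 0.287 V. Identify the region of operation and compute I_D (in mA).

V_ov = V_GS − V_t = 3.16 − 0.987 = 2.17 V.
Since V_DS = 0.287 V < V_ov = 2.17 V, the device is in the triode region.
I_D = k_n [V_ov · V_DS − ½ V_DS²] = 3.08 × [2.17 × 0.287 − 0.5 × 0.287²] = 1.79 mA.

Triode; I_D = 1.79 mA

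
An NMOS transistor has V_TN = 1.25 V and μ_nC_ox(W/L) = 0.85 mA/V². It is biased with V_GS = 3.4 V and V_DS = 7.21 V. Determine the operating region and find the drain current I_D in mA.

Saturation; I_D = 1.96 mA

V_ov = V_GS − V_TN = 3.4 − 1.25 = 2.15 V.
Since V_DS = 7.21 V ≥ V_ov = 2.15 V, the device is in saturation.
I_D = ½ k_n V_ov² = 0.5 × 0.85 × 2.15² = 1.96 mA.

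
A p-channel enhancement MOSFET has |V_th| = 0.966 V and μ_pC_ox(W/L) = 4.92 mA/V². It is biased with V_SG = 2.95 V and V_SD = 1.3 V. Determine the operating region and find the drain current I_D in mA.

Triode; I_D = 8.53 mA

V_ov = V_SG − |V_th| = 2.95 − 0.966 = 1.98 V.
Since V_SD = 1.3 V < V_ov = 1.98 V, the device is in the triode region.
I_D = k_p [V_ov · V_SD − ½ V_SD²] = 4.92 × [1.98 × 1.3 − 0.5 × 1.3²] = 8.53 mA.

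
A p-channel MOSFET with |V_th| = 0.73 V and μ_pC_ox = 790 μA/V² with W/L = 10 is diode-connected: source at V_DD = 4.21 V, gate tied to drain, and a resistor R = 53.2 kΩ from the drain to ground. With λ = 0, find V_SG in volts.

V_SG = 0.856 V

With gate tied to drain, V_SG = V_SD ≥ V_SG − |V_th|, so the device is in saturation.
k_p = μ_pC_ox · (W/L) = 7.9 mA/V².
KCL at the drain: ½ k_p (V_SG − |V_th|)² = (V_DD − V_SG)/R.
Let x = V_SG − 0.73. Then 210 x² + x − 3.48 = 0, giving x = 0.126 V (positive root), so V_SG = 0.856 V.
I_D = (V_DD − V_SG)/R = (4.21 − 0.856) / 53.2 = 0.063 mA.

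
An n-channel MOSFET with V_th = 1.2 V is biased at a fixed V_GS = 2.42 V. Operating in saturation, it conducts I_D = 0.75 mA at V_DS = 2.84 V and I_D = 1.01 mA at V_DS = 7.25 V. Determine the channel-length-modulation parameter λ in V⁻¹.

With V_GS fixed, I_D ∝ (1 + λ V_DS) in saturation, so I_D2/I_D1 = (1 + λ V_DS2)/(1 + λ V_DS1).
1.01/0.75 = 1.347 = (1 + 7.25 λ)/(1 + 2.84 λ).
Solving: λ (I_D1 V_DS2 − I_D2 V_DS1) = I_D2 − I_D1, so λ = (1.01 − 0.75) / (0.75 × 7.25 − 1.01 × 2.84) = 0.26 / 2.57 = 0.101 V⁻¹.

λ = 0.101 V⁻¹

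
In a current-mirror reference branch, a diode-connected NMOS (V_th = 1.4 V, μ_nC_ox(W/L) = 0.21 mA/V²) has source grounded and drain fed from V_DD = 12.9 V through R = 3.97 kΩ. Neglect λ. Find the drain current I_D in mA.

With gate tied to drain, V_GS = V_DS ≥ V_GS − V_th, so the device is in saturation.
KCL at the drain: ½ k_n (V_GS − V_th)² = (V_DD − V_GS)/R.
Let x = V_GS − 1.4. Then 0.417 x² + x − 11.5 = 0, giving x = 4.19 V (positive root), so V_GS = 5.59 V.
I_D = (V_DD − V_GS)/R = (12.9 − 5.59) / 3.97 = 1.84 mA.

I_D = 1.84 mA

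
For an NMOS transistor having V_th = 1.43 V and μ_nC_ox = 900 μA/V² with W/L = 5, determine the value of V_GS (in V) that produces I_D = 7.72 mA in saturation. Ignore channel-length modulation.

V_GS = 3.28 V

k_n = μ_nC_ox · (W/L) = 4.5 mA/V².
In saturation I_D = ½ k_n (V_GS − V_th)², so V_GS − V_th = √(2 I_D / k_n) = √(2 × 7.72 / 4.5) = 1.85 V.
V_GS = 1.43 + 1.85 = 3.28 V.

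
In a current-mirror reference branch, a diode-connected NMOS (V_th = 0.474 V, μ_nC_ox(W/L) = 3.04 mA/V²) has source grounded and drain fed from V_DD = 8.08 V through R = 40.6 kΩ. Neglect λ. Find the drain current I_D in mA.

With gate tied to drain, V_GS = V_DS ≥ V_GS − V_th, so the device is in saturation.
KCL at the drain: ½ k_n (V_GS − V_th)² = (V_DD − V_GS)/R.
Let x = V_GS − 0.474. Then 61.7 x² + x − 7.606 = 0, giving x = 0.343 V (positive root), so V_GS = 0.817 V.
I_D = (V_DD − V_GS)/R = (8.08 − 0.817) / 40.6 = 0.179 mA.

I_D = 0.179 mA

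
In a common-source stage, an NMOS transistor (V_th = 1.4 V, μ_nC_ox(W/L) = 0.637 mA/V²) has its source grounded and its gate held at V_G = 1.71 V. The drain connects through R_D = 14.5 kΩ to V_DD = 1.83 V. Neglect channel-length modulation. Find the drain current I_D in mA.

V_GS = V_G = 1.71 V, so V_ov = 1.71 − 1.4 = 0.31 V.
Assume saturation: I_D = ½ k_n V_ov² = 0.5 × 0.637 × 0.31² = 0.0306 mA, giving V_DS = V_DD − I_D R_D = 1.83 − 0.0306 × 14.5 = 1.39 V.
V_DS = 1.39 V ≥ V_ov = 0.31 V, confirming saturation.

I_D = 0.0306 mA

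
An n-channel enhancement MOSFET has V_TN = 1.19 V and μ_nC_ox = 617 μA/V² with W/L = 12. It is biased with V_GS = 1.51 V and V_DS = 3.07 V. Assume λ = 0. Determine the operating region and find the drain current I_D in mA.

Saturation; I_D = 0.379 mA

k_n = μ_nC_ox · (W/L) = 7.404 mA/V².
V_ov = V_GS − V_TN = 1.51 − 1.19 = 0.32 V.
Since V_DS = 3.07 V ≥ V_ov = 0.32 V, the device is in saturation.
I_D = ½ k_n V_ov² = 0.5 × 7.404 × 0.32² = 0.379 mA.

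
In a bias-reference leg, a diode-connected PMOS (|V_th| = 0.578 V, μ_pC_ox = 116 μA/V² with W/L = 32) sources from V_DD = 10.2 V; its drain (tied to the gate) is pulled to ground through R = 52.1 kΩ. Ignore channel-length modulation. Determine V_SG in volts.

With gate tied to drain, V_SG = V_SD ≥ V_SG − |V_th|, so the device is in saturation.
k_p = μ_pC_ox · (W/L) = 3.712 mA/V².
KCL at the drain: ½ k_p (V_SG − |V_th|)² = (V_DD − V_SG)/R.
Let x = V_SG − 0.578. Then 96.7 x² + x − 9.622 = 0, giving x = 0.31 V (positive root), so V_SG = 0.888 V.
I_D = (V_DD − V_SG)/R = (10.2 − 0.888) / 52.1 = 0.179 mA.

V_SG = 0.888 V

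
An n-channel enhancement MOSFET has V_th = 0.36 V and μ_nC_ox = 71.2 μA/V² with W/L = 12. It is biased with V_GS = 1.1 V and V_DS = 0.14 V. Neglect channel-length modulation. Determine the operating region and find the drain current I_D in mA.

k_n = μ_nC_ox · (W/L) = 0.8544 mA/V².
V_ov = V_GS − V_th = 1.1 − 0.36 = 0.74 V.
Since V_DS = 0.14 V < V_ov = 0.74 V, the device is in the triode region.
I_D = k_n [V_ov · V_DS − ½ V_DS²] = 0.8544 × [0.74 × 0.14 − 0.5 × 0.14²] = 0.0801 mA.

Triode; I_D = 0.0801 mA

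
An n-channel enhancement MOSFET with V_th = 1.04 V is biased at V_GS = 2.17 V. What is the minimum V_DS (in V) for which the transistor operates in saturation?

The boundary between triode and saturation is V_DS = V_GS − V_th = V_ov.
V_ov = 2.17 − 1.04 = 1.13 V.

V_DS,sat = 1.13 V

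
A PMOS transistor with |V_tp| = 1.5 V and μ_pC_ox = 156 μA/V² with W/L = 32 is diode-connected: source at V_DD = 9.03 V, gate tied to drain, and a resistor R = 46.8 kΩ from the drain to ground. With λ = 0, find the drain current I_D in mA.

I_D = 0.156 mA

With gate tied to drain, V_SG = V_SD ≥ V_SG − |V_tp|, so the device is in saturation.
k_p = μ_pC_ox · (W/L) = 4.992 mA/V².
KCL at the drain: ½ k_p (V_SG − |V_tp|)² = (V_DD − V_SG)/R.
Let x = V_SG − 1.5. Then 117 x² + x − 7.53 = 0, giving x = 0.25 V (positive root), so V_SG = 1.75 V.
I_D = (V_DD − V_SG)/R = (9.03 − 1.75) / 46.8 = 0.156 mA.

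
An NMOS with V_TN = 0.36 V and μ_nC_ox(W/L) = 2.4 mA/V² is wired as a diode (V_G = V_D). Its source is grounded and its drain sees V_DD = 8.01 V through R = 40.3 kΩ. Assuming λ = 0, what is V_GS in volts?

V_GS = 0.748 V

With gate tied to drain, V_GS = V_DS ≥ V_GS − V_TN, so the device is in saturation.
KCL at the drain: ½ k_n (V_GS − V_TN)² = (V_DD − V_GS)/R.
Let x = V_GS − 0.36. Then 48.4 x² + x − 7.65 = 0, giving x = 0.388 V (positive root), so V_GS = 0.748 V.
I_D = (V_DD − V_GS)/R = (8.01 − 0.748) / 40.3 = 0.18 mA.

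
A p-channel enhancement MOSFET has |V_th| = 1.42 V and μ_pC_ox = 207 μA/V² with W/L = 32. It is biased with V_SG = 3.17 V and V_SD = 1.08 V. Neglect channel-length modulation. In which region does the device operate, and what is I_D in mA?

Triode; I_D = 8.66 mA

k_p = μ_pC_ox · (W/L) = 6.624 mA/V².
V_ov = V_SG − |V_th| = 3.17 − 1.42 = 1.75 V.
Since V_SD = 1.08 V < V_ov = 1.75 V, the device is in the triode region.
I_D = k_p [V_ov · V_SD − ½ V_SD²] = 6.624 × [1.75 × 1.08 − 0.5 × 1.08²] = 8.66 mA.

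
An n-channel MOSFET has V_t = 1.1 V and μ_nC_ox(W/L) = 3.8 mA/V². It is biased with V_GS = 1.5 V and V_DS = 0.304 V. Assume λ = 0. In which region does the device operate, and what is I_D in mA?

Triode; I_D = 0.286 mA

V_ov = V_GS − V_t = 1.5 − 1.1 = 0.4 V.
Since V_DS = 0.304 V < V_ov = 0.4 V, the device is in the triode region.
I_D = k_n [V_ov · V_DS − ½ V_DS²] = 3.8 × [0.4 × 0.304 − 0.5 × 0.304²] = 0.286 mA.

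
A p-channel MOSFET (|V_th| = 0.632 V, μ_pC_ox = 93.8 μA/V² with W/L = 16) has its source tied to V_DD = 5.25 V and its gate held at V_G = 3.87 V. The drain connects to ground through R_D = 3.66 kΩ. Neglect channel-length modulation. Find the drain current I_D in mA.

V_SG = V_DD − V_G = 5.25 − 3.87 = 1.38 V, so V_ov = 1.38 − 0.632 = 0.748 V.
k_p = μ_pC_ox · (W/L) = 1.501 mA/V².
Assume saturation: I_D = ½ k_p V_ov² = 0.5 × 1.501 × 0.748² = 0.42 mA, giving V_SD = V_DD − I_D R_D = 5.25 − 0.42 × 3.66 = 3.71 V.
V_SD = 3.71 V ≥ V_ov = 0.748 V, confirming saturation.

I_D = 0.420 mA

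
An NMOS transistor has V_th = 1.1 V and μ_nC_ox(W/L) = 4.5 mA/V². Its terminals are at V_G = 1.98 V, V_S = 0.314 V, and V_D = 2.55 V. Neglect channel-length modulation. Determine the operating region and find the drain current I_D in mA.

Saturation; I_D = 0.721 mA

V_GS = V_G − V_S = 1.98 − 0.314 = 1.67 V; V_DS = V_D − V_S = 2.55 − 0.314 = 2.24 V.
V_ov = V_GS − V_th = 1.67 − 1.1 = 0.566 V.
Since V_DS = 2.24 V ≥ V_ov = 0.566 V, the device is in saturation.
I_D = ½ k_n V_ov² = 0.5 × 4.5 × 0.566² = 0.721 mA.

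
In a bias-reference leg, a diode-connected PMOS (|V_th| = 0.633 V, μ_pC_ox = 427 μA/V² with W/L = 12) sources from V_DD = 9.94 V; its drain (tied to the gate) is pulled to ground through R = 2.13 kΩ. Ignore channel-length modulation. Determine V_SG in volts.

V_SG = 1.85 V

With gate tied to drain, V_SG = V_SD ≥ V_SG − |V_th|, so the device is in saturation.
k_p = μ_pC_ox · (W/L) = 5.124 mA/V².
KCL at the drain: ½ k_p (V_SG − |V_th|)² = (V_DD − V_SG)/R.
Let x = V_SG − 0.633. Then 5.46 x² + x − 9.307 = 0, giving x = 1.22 V (positive root), so V_SG = 1.85 V.
I_D = (V_DD − V_SG)/R = (9.94 − 1.85) / 2.13 = 3.8 mA.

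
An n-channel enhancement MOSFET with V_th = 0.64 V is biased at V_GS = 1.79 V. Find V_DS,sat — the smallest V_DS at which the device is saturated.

The boundary between triode and saturation is V_DS = V_GS − V_th = V_ov.
V_ov = 1.79 − 0.64 = 1.15 V.

V_DS,sat = 1.15 V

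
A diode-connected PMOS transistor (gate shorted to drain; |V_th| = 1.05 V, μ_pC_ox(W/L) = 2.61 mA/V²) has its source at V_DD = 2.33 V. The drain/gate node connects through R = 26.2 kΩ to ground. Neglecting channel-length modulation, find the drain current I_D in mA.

I_D = 0.0420 mA

With gate tied to drain, V_SG = V_SD ≥ V_SG − |V_th|, so the device is in saturation.
KCL at the drain: ½ k_p (V_SG − |V_th|)² = (V_DD − V_SG)/R.
Let x = V_SG − 1.05. Then 34.2 x² + x − 1.28 = 0, giving x = 0.179 V (positive root), so V_SG = 1.23 V.
I_D = (V_DD − V_SG)/R = (2.33 − 1.23) / 26.2 = 0.042 mA.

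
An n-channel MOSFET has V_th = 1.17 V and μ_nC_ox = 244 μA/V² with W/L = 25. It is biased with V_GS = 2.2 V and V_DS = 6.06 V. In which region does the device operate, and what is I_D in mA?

Saturation; I_D = 3.24 mA

k_n = μ_nC_ox · (W/L) = 6.1 mA/V².
V_ov = V_GS − V_th = 2.2 − 1.17 = 1.03 V.
Since V_DS = 6.06 V ≥ V_ov = 1.03 V, the device is in saturation.
I_D = ½ k_n V_ov² = 0.5 × 6.1 × 1.03² = 3.24 mA.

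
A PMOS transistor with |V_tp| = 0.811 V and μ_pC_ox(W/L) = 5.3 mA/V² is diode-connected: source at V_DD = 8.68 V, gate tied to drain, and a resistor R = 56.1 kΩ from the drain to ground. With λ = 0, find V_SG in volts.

With gate tied to drain, V_SG = V_SD ≥ V_SG − |V_tp|, so the device is in saturation.
KCL at the drain: ½ k_p (V_SG − |V_tp|)² = (V_DD − V_SG)/R.
Let x = V_SG − 0.811. Then 149 x² + x − 7.869 = 0, giving x = 0.227 V (positive root), so V_SG = 1.04 V.
I_D = (V_DD − V_SG)/R = (8.68 − 1.04) / 56.1 = 0.136 mA.

V_SG = 1.04 V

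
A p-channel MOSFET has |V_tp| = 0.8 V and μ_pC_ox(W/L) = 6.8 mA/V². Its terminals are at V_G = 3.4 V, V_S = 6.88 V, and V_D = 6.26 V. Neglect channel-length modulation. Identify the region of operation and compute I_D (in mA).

V_SG = V_S − V_G = 6.88 − 3.4 = 3.48 V; V_SD = V_S − V_D = 6.88 − 6.26 = 0.62 V.
V_ov = V_SG − |V_tp| = 3.48 − 0.8 = 2.68 V.
Since V_SD = 0.62 V < V_ov = 2.68 V, the device is in the triode region.
I_D = k_p [V_ov · V_SD − ½ V_SD²] = 6.8 × [2.68 × 0.62 − 0.5 × 0.62²] = 9.99 mA.

Triode; I_D = 9.99 mA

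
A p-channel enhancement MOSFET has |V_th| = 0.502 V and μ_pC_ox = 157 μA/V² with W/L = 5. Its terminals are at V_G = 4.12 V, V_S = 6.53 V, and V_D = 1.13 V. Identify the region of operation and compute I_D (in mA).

V_SG = V_S − V_G = 6.53 − 4.12 = 2.41 V; V_SD = V_S − V_D = 6.53 − 1.13 = 5.4 V.
k_p = μ_pC_ox · (W/L) = 0.785 mA/V².
V_ov = V_SG − |V_th| = 2.41 − 0.502 = 1.91 V.
Since V_SD = 5.4 V ≥ V_ov = 1.91 V, the device is in saturation.
I_D = ½ k_p V_ov² = 0.5 × 0.785 × 1.91² = 1.43 mA.

Saturation; I_D = 1.43 mA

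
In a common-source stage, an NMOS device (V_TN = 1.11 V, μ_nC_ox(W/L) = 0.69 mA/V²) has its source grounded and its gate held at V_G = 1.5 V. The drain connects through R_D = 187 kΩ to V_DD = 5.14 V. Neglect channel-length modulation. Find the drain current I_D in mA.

V_GS = V_G = 1.5 V, so V_ov = 1.5 − 1.11 = 0.39 V.
Assume saturation: I_D = ½ k_n V_ov² = 0.5 × 0.69 × 0.39² = 0.0525 mA, giving V_DS = V_DD − I_D R_D = 5.14 − 0.0525 × 187 = -4.67 V.
But -4.67 V < V_ov = 0.39 V, so the device is actually in triode.
In triode I_D = k_n[V_ov V_DS − ½ V_DS²] and I_D = (V_DD − V_DS)/R_D. Equating: 64.5 V_DS² − 51.32 V_DS + 5.14 = 0, giving V_DS = 0.118 V (the root below V_ov).
I_D = (5.14 − 0.118) / 187 = 0.0269 mA.

I_D = 0.0269 mA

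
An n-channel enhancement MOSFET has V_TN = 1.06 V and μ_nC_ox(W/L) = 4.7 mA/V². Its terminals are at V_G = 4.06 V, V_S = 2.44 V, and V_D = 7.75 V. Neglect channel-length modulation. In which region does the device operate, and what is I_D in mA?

Saturation; I_D = 0.737 mA

V_GS = V_G − V_S = 4.06 − 2.44 = 1.62 V; V_DS = V_D − V_S = 7.75 − 2.44 = 5.31 V.
V_ov = V_GS − V_TN = 1.62 − 1.06 = 0.56 V.
Since V_DS = 5.31 V ≥ V_ov = 0.56 V, the device is in saturation.
I_D = ½ k_n V_ov² = 0.5 × 4.7 × 0.56² = 0.737 mA.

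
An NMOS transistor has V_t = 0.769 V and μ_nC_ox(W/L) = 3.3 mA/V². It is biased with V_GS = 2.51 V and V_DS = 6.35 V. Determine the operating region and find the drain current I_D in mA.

V_ov = V_GS − V_t = 2.51 − 0.769 = 1.74 V.
Since V_DS = 6.35 V ≥ V_ov = 1.74 V, the device is in saturation.
I_D = ½ k_n V_ov² = 0.5 × 3.3 × 1.74² = 5 mA.

Saturation; I_D = 5.00 mA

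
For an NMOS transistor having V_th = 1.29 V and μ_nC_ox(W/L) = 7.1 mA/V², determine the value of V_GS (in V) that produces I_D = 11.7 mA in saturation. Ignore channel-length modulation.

V_GS = 3.11 V

In saturation I_D = ½ k_n (V_GS − V_th)², so V_GS − V_th = √(2 I_D / k_n) = √(2 × 11.7 / 7.1) = 1.82 V.
V_GS = 1.29 + 1.82 = 3.11 V.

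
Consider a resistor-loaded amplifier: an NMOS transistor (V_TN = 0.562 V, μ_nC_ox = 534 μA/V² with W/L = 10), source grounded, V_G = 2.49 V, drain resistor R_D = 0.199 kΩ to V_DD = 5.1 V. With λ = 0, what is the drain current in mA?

I_D = 9.92 mA

V_GS = V_G = 2.49 V, so V_ov = 2.49 − 0.562 = 1.93 V.
k_n = μ_nC_ox · (W/L) = 5.34 mA/V².
Assume saturation: I_D = ½ k_n V_ov² = 0.5 × 5.34 × 1.93² = 9.92 mA, giving V_DS = V_DD − I_D R_D = 5.1 − 9.92 × 0.199 = 3.12 V.
V_DS = 3.12 V ≥ V_ov = 1.93 V, confirming saturation.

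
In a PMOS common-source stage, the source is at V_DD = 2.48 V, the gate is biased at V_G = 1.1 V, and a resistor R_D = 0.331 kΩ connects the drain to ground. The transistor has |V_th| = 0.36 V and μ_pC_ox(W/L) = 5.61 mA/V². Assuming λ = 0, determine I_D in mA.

I_D = 2.92 mA

V_SG = V_DD − V_G = 2.48 − 1.1 = 1.38 V, so V_ov = 1.38 − 0.36 = 1.02 V.
Assume saturation: I_D = ½ k_p V_ov² = 0.5 × 5.61 × 1.02² = 2.92 mA, giving V_SD = V_DD − I_D R_D = 2.48 − 2.92 × 0.331 = 1.51 V.
V_SD = 1.51 V ≥ V_ov = 1.02 V, confirming saturation.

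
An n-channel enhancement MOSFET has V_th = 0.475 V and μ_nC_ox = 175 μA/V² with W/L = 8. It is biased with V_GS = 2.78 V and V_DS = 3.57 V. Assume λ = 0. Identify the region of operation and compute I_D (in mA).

k_n = μ_nC_ox · (W/L) = 1.4 mA/V².
V_ov = V_GS − V_th = 2.78 − 0.475 = 2.3 V.
Since V_DS = 3.57 V ≥ V_ov = 2.3 V, the device is in saturation.
I_D = ½ k_n V_ov² = 0.5 × 1.4 × 2.3² = 3.72 mA.

Saturation; I_D = 3.72 mA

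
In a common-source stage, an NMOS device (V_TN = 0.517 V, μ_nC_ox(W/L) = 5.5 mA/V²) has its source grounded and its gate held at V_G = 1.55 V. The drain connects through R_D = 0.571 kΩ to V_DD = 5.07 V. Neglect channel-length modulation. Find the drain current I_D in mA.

I_D = 2.93 mA

V_GS = V_G = 1.55 V, so V_ov = 1.55 − 0.517 = 1.03 V.
Assume saturation: I_D = ½ k_n V_ov² = 0.5 × 5.5 × 1.03² = 2.93 mA, giving V_DS = V_DD − I_D R_D = 5.07 − 2.93 × 0.571 = 3.39 V.
V_DS = 3.39 V ≥ V_ov = 1.03 V, confirming saturation.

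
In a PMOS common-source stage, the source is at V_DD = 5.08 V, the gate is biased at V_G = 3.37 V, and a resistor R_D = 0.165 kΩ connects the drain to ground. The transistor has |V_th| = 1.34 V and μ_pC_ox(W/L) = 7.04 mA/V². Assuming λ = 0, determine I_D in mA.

I_D = 0.482 mA

V_SG = V_DD − V_G = 5.08 − 3.37 = 1.71 V, so V_ov = 1.71 − 1.34 = 0.37 V.
Assume saturation: I_D = ½ k_p V_ov² = 0.5 × 7.04 × 0.37² = 0.482 mA, giving V_SD = V_DD − I_D R_D = 5.08 − 0.482 × 0.165 = 5 V.
V_SD = 5 V ≥ V_ov = 0.37 V, confirming saturation.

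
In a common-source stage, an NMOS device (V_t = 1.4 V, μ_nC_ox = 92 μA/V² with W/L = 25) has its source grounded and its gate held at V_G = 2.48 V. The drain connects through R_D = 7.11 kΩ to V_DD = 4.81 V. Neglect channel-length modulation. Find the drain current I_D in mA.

I_D = 0.635 mA

V_GS = V_G = 2.48 V, so V_ov = 2.48 − 1.4 = 1.08 V.
k_n = μ_nC_ox · (W/L) = 2.3 mA/V².
Assume saturation: I_D = ½ k_n V_ov² = 0.5 × 2.3 × 1.08² = 1.34 mA, giving V_DS = V_DD − I_D R_D = 4.81 − 1.34 × 7.11 = -4.73 V.
But -4.73 V < V_ov = 1.08 V, so the device is actually in triode.
In triode I_D = k_n[V_ov V_DS − ½ V_DS²] and I_D = (V_DD − V_DS)/R_D. Equating: 8.18 V_DS² − 18.66 V_DS + 4.81 = 0, giving V_DS = 0.296 V (the root below V_ov).
I_D = (4.81 − 0.296) / 7.11 = 0.635 mA.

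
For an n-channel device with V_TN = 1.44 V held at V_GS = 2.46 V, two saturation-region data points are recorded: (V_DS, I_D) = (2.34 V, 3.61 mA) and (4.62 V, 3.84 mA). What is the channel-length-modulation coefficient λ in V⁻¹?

With V_GS fixed, I_D ∝ (1 + λ V_DS) in saturation, so I_D2/I_D1 = (1 + λ V_DS2)/(1 + λ V_DS1).
3.84/3.61 = 1.064 = (1 + 4.62 λ)/(1 + 2.34 λ).
Solving: λ (I_D1 V_DS2 − I_D2 V_DS1) = I_D2 − I_D1, so λ = (3.84 − 3.61) / (3.61 × 4.62 − 3.84 × 2.34) = 0.23 / 7.69 = 0.0299 V⁻¹.

λ = 0.0299 V⁻¹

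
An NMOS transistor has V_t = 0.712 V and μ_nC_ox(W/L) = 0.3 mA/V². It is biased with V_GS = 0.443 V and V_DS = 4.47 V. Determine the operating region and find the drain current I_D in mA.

V_GS = 0.443 V < V_t = 0.712 V, so the transistor is in cutoff.

Cutoff; I_D = 0 mA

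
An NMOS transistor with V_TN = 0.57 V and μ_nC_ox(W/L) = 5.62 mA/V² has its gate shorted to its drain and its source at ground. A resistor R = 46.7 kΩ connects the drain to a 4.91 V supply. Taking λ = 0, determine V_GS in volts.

V_GS = 0.748 V

With gate tied to drain, V_GS = V_DS ≥ V_GS − V_TN, so the device is in saturation.
KCL at the drain: ½ k_n (V_GS − V_TN)² = (V_DD − V_GS)/R.
Let x = V_GS − 0.57. Then 131 x² + x − 4.34 = 0, giving x = 0.178 V (positive root), so V_GS = 0.748 V.
I_D = (V_DD − V_GS)/R = (4.91 − 0.748) / 46.7 = 0.0891 mA.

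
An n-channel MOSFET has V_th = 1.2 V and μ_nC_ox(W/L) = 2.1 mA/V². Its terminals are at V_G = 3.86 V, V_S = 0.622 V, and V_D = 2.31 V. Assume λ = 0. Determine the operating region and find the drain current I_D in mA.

V_GS = V_G − V_S = 3.86 − 0.622 = 3.24 V; V_DS = V_D − V_S = 2.31 − 0.622 = 1.69 V.
V_ov = V_GS − V_th = 3.24 − 1.2 = 2.04 V.
Since V_DS = 1.69 V < V_ov = 2.04 V, the device is in the triode region.
I_D = k_n [V_ov · V_DS − ½ V_DS²] = 2.1 × [2.04 × 1.69 − 0.5 × 1.69²] = 4.23 mA.

Triode; I_D = 4.23 mA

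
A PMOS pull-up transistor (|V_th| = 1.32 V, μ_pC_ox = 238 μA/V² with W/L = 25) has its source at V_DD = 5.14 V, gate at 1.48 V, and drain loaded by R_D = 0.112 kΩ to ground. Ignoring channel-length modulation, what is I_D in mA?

I_D = 16.3 mA

V_SG = V_DD − V_G = 5.14 − 1.48 = 3.66 V, so V_ov = 3.66 − 1.32 = 2.34 V.
k_p = μ_pC_ox · (W/L) = 5.95 mA/V².
Assume saturation: I_D = ½ k_p V_ov² = 0.5 × 5.95 × 2.34² = 16.3 mA, giving V_SD = V_DD − I_D R_D = 5.14 − 16.3 × 0.112 = 3.32 V.
V_SD = 3.32 V ≥ V_ov = 2.34 V, confirming saturation.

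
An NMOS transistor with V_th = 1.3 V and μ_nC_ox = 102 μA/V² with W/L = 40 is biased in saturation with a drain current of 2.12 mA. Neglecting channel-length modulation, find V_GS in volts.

V_GS = 2.32 V

k_n = μ_nC_ox · (W/L) = 4.08 mA/V².
In saturation I_D = ½ k_n (V_GS − V_th)², so V_GS − V_th = √(2 I_D / k_n) = √(2 × 2.12 / 4.08) = 1.02 V.
V_GS = 1.3 + 1.02 = 2.32 V.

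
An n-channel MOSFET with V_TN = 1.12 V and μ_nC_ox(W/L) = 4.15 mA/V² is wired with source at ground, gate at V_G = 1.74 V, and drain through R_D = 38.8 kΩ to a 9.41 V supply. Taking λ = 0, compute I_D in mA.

V_GS = V_G = 1.74 V, so V_ov = 1.74 − 1.12 = 0.62 V.
Assume saturation: I_D = ½ k_n V_ov² = 0.5 × 4.15 × 0.62² = 0.798 mA, giving V_DS = V_DD − I_D R_D = 9.41 − 0.798 × 38.8 = -21.5 V.
But -21.5 V < V_ov = 0.62 V, so the device is actually in triode.
In triode I_D = k_n[V_ov V_DS − ½ V_DS²] and I_D = (V_DD − V_DS)/R_D. Equating: 80.5 V_DS² − 100.8 V_DS + 9.41 = 0, giving V_DS = 0.102 V (the root below V_ov).
I_D = (9.41 − 0.102) / 38.8 = 0.24 mA.

I_D = 0.240 mA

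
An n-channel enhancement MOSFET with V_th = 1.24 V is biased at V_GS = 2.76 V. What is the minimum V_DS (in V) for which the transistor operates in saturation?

V_DS,sat = 1.52 V

The boundary between triode and saturation is V_DS = V_GS − V_th = V_ov.
V_ov = 2.76 − 1.24 = 1.52 V.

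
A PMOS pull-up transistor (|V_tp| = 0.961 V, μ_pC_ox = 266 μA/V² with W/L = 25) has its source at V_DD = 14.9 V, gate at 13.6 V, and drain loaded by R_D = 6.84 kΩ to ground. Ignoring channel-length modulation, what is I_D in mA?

V_SG = V_DD − V_G = 14.9 − 13.6 = 1.3 V, so V_ov = 1.3 − 0.961 = 0.339 V.
k_p = μ_pC_ox · (W/L) = 6.65 mA/V².
Assume saturation: I_D = ½ k_p V_ov² = 0.5 × 6.65 × 0.339² = 0.382 mA, giving V_SD = V_DD − I_D R_D = 14.9 − 0.382 × 6.84 = 12.3 V.
V_SD = 12.3 V ≥ V_ov = 0.339 V, confirming saturation.

I_D = 0.382 mA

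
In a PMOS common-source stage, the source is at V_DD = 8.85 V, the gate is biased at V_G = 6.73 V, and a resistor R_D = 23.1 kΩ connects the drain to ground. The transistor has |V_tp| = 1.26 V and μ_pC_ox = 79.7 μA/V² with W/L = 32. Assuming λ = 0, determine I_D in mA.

V_SG = V_DD − V_G = 8.85 − 6.73 = 2.12 V, so V_ov = 2.12 − 1.26 = 0.86 V.
k_p = μ_pC_ox · (W/L) = 2.55 mA/V².
Assume saturation: I_D = ½ k_p V_ov² = 0.5 × 2.55 × 0.86² = 0.943 mA, giving V_SD = V_DD − I_D R_D = 8.85 − 0.943 × 23.1 = -12.9 V.
But -12.9 V < V_ov = 0.86 V, so the device is actually in triode.
In triode I_D = k_p[V_ov V_SD − ½ V_SD²] and I_D = (V_DD − V_SD)/R_D. Equating: 29.5 V_SD² − 51.67 V_SD + 8.85 = 0, giving V_SD = 0.192 V (the root below V_ov).
I_D = (8.85 − 0.192) / 23.1 = 0.375 mA.

I_D = 0.375 mA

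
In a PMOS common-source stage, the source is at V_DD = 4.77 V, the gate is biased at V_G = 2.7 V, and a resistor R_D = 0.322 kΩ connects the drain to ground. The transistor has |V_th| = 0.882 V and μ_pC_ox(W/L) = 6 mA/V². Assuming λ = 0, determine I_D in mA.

I_D = 4.23 mA

V_SG = V_DD − V_G = 4.77 − 2.7 = 2.07 V, so V_ov = 2.07 − 0.882 = 1.19 V.
Assume saturation: I_D = ½ k_p V_ov² = 0.5 × 6 × 1.19² = 4.23 mA, giving V_SD = V_DD − I_D R_D = 4.77 − 4.23 × 0.322 = 3.41 V.
V_SD = 3.41 V ≥ V_ov = 1.19 V, confirming saturation.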